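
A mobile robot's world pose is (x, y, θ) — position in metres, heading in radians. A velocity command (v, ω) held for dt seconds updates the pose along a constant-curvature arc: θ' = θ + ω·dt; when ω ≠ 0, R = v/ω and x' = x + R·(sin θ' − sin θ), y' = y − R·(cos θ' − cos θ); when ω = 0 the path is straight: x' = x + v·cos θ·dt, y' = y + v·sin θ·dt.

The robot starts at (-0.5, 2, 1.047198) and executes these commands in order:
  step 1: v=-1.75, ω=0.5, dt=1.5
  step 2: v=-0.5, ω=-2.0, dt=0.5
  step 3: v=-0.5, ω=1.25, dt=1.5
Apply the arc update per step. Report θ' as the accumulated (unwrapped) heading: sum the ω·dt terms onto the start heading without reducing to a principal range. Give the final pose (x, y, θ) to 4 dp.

(-0.8391, -1.4027, 2.6722)

step 1: θ'=1.7972 (R=-3.5000) → pose (-0.8796, -0.5357, 1.7972)
step 2: θ'=0.7972 (R=0.2500) → pose (-0.9444, -0.7664, 0.7972)
step 3: θ'=2.6722 (R=-0.4000) → pose (-0.8391, -1.4027, 2.6722)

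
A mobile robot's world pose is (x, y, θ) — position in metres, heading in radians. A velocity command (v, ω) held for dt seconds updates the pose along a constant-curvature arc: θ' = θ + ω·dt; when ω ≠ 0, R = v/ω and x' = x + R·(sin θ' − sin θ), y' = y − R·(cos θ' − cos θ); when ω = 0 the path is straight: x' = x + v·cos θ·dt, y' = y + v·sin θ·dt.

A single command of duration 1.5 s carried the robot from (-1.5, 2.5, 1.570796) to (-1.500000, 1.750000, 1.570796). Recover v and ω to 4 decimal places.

v = -0.5000, ω = 0.0000

Δθ = 1.570796 − 1.570796 = 0.000000
ω = Δθ/dt = 0.000000/1.5 = 0.0000
ω = 0 → v = (Δx·cos θ + Δy·sin θ)/dt = -0.5000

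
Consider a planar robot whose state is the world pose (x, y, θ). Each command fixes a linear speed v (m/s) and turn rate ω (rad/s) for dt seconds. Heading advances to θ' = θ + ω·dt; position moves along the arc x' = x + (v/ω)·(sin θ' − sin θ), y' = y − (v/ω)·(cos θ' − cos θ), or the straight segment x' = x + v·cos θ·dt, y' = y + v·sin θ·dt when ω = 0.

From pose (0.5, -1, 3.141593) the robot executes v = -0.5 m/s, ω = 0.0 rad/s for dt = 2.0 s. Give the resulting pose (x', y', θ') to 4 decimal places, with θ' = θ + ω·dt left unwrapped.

θ' = 3.1416 + 0.0·2.0 = 3.1416
ω = 0 → straight: x' = 0.5 + -0.5·cos(3.1416)·2.0 = 1.5000
y' = -1 + -0.5·sin(3.1416)·2.0 = -1.0000

(1.5000, -1.0000, 3.1416)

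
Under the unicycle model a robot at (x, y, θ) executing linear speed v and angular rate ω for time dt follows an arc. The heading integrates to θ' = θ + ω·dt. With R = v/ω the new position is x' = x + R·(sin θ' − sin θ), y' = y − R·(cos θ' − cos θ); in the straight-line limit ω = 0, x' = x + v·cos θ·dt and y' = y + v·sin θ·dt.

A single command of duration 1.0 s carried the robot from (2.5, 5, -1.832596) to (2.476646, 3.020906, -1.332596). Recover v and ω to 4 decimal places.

v = 2.0000, ω = 0.5000

Δθ = -1.332596 − -1.832596 = 0.500000
ω = Δθ/dt = 0.500000/1.0 = 0.5000
R = −Δy/(cos θ' − cos θ) = 4.0000
v = R·ω = 4.0000·0.5000 = 2.0000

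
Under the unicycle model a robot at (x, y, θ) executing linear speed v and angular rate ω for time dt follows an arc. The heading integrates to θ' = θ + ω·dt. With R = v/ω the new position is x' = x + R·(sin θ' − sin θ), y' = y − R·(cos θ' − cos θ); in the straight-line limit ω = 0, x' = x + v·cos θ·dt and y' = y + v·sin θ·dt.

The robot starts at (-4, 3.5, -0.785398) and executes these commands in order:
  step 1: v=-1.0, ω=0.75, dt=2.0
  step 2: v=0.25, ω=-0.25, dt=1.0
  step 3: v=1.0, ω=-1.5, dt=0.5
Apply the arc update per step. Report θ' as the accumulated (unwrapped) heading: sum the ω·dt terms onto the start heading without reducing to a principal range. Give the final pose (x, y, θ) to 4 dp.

step 1: θ'=0.7146 (R=-1.3333) → pose (-5.8166, 3.5643, 0.7146)
step 2: θ'=0.4646 (R=-1.0000) → pose (-5.6093, 3.7030, 0.4646)
step 3: θ'=-0.2854 (R=-0.6667) → pose (-5.1229, 3.7467, -0.2854)

(-5.1229, 3.7467, -0.2854)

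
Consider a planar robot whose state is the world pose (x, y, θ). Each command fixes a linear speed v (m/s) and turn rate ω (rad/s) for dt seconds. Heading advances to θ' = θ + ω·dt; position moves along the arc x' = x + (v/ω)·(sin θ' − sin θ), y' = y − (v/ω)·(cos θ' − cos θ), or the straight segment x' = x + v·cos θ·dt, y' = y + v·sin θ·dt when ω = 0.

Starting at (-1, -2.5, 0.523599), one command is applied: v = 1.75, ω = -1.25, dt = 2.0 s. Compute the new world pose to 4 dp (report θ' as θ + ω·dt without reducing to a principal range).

(0.9864, -4.2648, -1.9764)

θ' = 0.5236 + -1.25·2.0 = -1.9764
R = v/ω = 1.75/-1.25 = -1.4000
x' = -1 + -1.4000·(sin -1.9764 − sin 0.5236) = 0.9864
y' = -2.5 − -1.4000·(cos -1.9764 − cos 0.5236) = -4.2648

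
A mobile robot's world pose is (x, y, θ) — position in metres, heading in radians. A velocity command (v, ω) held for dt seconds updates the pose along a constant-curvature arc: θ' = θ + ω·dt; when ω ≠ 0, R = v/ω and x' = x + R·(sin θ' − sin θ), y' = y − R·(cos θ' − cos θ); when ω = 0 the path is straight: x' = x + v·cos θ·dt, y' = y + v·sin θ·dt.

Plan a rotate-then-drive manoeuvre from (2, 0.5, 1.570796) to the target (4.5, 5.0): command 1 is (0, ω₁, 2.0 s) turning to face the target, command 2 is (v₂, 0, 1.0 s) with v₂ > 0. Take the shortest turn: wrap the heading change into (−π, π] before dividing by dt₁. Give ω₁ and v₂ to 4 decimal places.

heading to target = atan2(5−0.5, 4.5−2) = 1.0637
Δθ = wrap(1.0637 − 1.5708) = -0.5071; ω₁ = Δθ/dt₁ = -0.2535
distance = √((4.5−2)² + (5−0.5)²) = 5.1478; v₂ = distance/dt₂ = 5.1478

ω₁ = -0.2535, v₂ = 5.1478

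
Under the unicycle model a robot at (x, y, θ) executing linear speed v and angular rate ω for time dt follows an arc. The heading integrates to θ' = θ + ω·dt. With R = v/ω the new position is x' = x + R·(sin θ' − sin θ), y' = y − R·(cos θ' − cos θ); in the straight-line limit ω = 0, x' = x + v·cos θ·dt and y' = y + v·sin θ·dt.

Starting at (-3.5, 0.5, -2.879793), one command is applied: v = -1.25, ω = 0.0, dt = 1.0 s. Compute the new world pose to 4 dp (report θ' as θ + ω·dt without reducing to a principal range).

θ' = -2.8798 + 0.0·1.0 = -2.8798
ω = 0 → straight: x' = -3.5 + -1.25·cos(-2.8798)·1.0 = -2.2926
y' = 0.5 + -1.25·sin(-2.8798)·1.0 = 0.8235

(-2.2926, 0.8235, -2.8798)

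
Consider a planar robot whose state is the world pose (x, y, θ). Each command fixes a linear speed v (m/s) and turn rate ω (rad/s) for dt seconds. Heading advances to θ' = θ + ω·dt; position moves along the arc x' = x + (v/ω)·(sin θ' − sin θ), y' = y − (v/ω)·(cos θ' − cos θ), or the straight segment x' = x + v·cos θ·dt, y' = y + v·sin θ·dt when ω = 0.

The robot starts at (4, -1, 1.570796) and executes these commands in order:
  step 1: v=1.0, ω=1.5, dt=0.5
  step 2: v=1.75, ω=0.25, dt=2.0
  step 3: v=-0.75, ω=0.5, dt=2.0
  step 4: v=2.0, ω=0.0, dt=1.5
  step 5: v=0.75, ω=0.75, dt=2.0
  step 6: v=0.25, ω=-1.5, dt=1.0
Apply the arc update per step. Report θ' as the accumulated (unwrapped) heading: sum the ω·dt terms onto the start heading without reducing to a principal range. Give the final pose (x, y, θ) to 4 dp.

step 1: θ'=2.3208 (R=0.6667) → pose (3.8211, -0.5456, 2.3208)
step 2: θ'=2.8208 (R=7.0000) → pose (0.9066, 1.3258, 2.8208)
step 3: θ'=3.8208 (R=-1.5000) → pose (2.3218, 1.5822, 3.8208)
step 4: θ'=3.8208 (straight) → pose (-0.0124, -0.3023, 3.8208)
step 5: θ'=5.3208 (R=1.0000) → pose (-0.2048, -1.6519, 5.3208)
step 6: θ'=3.8208 (R=-0.1667) → pose (-0.2369, -1.8769, 3.8208)

(-0.2369, -1.8769, 3.8208)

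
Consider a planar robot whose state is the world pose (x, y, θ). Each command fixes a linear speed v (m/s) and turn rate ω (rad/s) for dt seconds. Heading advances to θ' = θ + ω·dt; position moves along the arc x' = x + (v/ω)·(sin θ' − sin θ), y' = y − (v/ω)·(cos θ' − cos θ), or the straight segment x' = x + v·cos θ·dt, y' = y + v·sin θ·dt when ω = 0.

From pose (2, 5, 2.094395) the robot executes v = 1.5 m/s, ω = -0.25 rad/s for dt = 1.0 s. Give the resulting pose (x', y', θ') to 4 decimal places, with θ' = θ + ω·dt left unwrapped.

θ' = 2.0944 + -0.25·1.0 = 1.8444
R = v/ω = 1.5/-0.25 = -6.0000
x' = 2 + -6.0000·(sin 1.8444 − sin 2.0944) = 1.4193
y' = 5 − -6.0000·(cos 1.8444 − cos 2.0944) = 6.3788

(1.4193, 6.3788, 1.8444)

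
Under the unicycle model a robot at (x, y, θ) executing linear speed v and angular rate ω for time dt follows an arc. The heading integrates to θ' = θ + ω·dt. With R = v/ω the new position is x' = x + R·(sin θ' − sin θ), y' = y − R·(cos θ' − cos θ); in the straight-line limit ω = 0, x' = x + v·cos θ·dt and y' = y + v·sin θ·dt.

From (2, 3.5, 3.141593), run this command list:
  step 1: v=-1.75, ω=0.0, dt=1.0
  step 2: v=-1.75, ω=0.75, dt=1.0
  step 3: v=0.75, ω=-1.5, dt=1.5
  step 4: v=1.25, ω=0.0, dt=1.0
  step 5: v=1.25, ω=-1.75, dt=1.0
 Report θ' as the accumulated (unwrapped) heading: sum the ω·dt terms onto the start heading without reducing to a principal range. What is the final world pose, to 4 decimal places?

(5.2023, 6.4640, -0.1084)

step 1: θ'=3.1416 (straight) → pose (3.7500, 3.5000, 3.1416)
step 2: θ'=3.8916 (R=-2.3333) → pose (5.3405, 4.1261, 3.8916)
step 3: θ'=1.6416 (R=-0.5000) → pose (4.5009, 4.4565, 1.6416)
step 4: θ'=1.6416 (straight) → pose (4.4125, 5.7034, 1.6416)
step 5: θ'=-0.1084 (R=-0.7143) → pose (5.2023, 6.4640, -0.1084)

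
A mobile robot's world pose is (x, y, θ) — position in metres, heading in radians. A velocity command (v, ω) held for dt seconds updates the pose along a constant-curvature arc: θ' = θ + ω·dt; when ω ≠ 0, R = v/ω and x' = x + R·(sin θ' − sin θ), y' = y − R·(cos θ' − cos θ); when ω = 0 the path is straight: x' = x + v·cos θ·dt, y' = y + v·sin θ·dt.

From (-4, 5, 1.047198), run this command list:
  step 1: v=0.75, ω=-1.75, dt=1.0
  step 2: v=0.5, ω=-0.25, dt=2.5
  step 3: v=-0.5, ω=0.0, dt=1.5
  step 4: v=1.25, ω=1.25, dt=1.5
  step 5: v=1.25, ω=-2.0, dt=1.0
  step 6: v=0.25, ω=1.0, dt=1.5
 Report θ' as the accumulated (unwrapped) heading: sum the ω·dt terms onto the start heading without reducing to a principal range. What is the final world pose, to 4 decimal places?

(-0.1870, 3.5020, 0.0472)

step 1: θ'=-0.7028 (R=-0.4286) → pose (-3.3518, 5.1127, -0.7028)
step 2: θ'=-1.3278 (R=-2.0000) → pose (-2.7033, 4.0679, -1.3278)
step 3: θ'=-1.3278 (straight) → pose (-2.8838, 4.7958, -1.3278)
step 4: θ'=0.5472 (R=1.0000) → pose (-1.3928, 4.1825, 0.5472)
step 5: θ'=-1.4528 (R=-0.6250) → pose (-0.4470, 3.7223, -1.4528)
step 6: θ'=0.0472 (R=0.2500) → pose (-0.1870, 3.5020, 0.0472)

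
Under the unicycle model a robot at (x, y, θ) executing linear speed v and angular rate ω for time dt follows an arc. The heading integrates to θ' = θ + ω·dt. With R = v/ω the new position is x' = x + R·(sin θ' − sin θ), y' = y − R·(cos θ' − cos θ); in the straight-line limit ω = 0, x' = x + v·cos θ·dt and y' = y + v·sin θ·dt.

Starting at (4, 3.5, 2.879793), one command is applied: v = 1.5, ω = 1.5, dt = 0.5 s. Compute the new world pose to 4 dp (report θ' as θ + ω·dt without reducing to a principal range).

θ' = 2.8798 + 1.5·0.5 = 3.6298
R = v/ω = 1.5/1.5 = 1.0000
x' = 4 + 1.0000·(sin 3.6298 − sin 2.8798) = 3.2721
y' = 3.5 − 1.0000·(cos 3.6298 − cos 2.8798) = 3.4173

(3.2721, 3.4173, 3.6298)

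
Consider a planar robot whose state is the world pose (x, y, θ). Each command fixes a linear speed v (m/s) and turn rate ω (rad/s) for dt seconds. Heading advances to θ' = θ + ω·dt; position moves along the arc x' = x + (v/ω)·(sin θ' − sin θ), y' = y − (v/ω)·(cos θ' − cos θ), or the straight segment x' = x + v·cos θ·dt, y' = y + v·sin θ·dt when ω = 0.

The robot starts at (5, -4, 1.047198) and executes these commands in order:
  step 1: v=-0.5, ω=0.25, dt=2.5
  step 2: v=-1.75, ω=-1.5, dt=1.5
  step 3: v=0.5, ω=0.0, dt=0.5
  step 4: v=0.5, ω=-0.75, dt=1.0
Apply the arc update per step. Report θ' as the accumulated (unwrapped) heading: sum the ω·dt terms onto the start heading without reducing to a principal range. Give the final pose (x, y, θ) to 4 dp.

step 1: θ'=1.6722 (R=-2.0000) → pose (4.7423, -5.2025, 1.6722)
step 2: θ'=-0.5778 (R=1.1667) → pose (2.9444, -6.2978, -0.5778)
step 3: θ'=-0.5778 (straight) → pose (3.1539, -6.4344, -0.5778)
step 4: θ'=-1.3278 (R=-0.6667) → pose (3.4368, -6.8324, -1.3278)

(3.4368, -6.8324, -1.3278)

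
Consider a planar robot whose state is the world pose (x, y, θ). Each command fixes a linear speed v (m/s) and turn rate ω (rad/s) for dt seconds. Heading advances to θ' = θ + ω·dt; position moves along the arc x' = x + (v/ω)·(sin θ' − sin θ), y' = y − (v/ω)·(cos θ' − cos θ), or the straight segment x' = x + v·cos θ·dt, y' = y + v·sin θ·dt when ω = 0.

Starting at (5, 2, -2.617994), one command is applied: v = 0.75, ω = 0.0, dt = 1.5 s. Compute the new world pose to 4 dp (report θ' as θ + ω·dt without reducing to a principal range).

(4.0257, 1.4375, -2.6180)

θ' = -2.6180 + 0.0·1.5 = -2.6180
ω = 0 → straight: x' = 5 + 0.75·cos(-2.6180)·1.5 = 4.0257
y' = 2 + 0.75·sin(-2.6180)·1.5 = 1.4375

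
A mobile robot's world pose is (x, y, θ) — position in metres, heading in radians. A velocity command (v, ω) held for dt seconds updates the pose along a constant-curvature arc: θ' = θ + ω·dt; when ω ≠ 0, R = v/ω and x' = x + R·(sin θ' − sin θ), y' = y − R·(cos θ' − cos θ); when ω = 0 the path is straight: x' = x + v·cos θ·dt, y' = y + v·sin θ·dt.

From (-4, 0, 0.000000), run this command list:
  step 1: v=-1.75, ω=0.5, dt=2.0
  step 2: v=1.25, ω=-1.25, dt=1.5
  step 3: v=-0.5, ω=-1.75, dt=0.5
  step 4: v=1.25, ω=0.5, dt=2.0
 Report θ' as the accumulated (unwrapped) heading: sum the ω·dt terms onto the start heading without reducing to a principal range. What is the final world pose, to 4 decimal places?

step 1: θ'=1.0000 (R=-3.5000) → pose (-6.9451, -1.6089, 1.0000)
step 2: θ'=-0.8750 (R=-1.0000) → pose (-5.3361, -1.5082, -0.8750)
step 3: θ'=-1.7500 (R=0.2857) → pose (-5.3980, -1.2742, -1.7500)
step 4: θ'=-0.7500 (R=2.5000) → pose (-4.6421, -3.5490, -0.7500)

(-4.6421, -3.5490, -0.7500)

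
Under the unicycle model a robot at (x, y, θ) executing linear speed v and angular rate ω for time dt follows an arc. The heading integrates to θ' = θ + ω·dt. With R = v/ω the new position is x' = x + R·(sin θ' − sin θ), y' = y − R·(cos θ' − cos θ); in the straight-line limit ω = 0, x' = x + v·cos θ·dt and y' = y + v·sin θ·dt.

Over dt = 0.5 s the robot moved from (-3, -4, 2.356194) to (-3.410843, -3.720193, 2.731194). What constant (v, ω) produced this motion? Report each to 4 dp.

v = 1.0000, ω = 0.7500

Δθ = 2.731194 − 2.356194 = 0.375000
ω = Δθ/dt = 0.375000/0.5 = 0.7500
R = Δx/(sin θ' − sin θ) = 1.3333
v = R·ω = 1.3333·0.7500 = 1.0000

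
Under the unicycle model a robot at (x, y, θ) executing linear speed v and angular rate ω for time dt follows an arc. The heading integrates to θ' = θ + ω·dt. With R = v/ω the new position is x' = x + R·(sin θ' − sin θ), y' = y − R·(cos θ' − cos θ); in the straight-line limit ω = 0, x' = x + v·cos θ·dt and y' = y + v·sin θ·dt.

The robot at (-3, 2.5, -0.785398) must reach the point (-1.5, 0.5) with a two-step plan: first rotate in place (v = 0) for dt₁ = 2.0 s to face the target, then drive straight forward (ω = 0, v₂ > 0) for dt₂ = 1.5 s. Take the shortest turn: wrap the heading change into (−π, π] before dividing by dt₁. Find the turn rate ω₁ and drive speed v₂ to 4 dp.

ω₁ = -0.0709, v₂ = 1.6667

heading to target = atan2(0.5−2.5, -1.5−-3) = -0.9273
Δθ = wrap(-0.9273 − -0.7854) = -0.1419; ω₁ = Δθ/dt₁ = -0.0709
distance = √((-1.5−-3)² + (0.5−2.5)²) = 2.5000; v₂ = distance/dt₂ = 1.6667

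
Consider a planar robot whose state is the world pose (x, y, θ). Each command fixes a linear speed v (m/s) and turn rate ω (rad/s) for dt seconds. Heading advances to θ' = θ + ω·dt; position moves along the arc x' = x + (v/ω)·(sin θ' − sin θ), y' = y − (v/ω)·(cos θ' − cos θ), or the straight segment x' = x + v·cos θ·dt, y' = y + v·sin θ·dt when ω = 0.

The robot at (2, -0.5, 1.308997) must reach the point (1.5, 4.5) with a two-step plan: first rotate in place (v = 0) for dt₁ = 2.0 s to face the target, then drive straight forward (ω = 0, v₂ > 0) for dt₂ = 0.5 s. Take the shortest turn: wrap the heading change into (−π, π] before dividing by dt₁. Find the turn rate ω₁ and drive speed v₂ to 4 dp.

ω₁ = 0.1807, v₂ = 10.0499

heading to target = atan2(4.5−-0.5, 1.5−2) = 1.6705
Δθ = wrap(1.6705 − 1.3090) = 0.3615; ω₁ = Δθ/dt₁ = 0.1807
distance = √((1.5−2)² + (4.5−-0.5)²) = 5.0249; v₂ = distance/dt₂ = 10.0499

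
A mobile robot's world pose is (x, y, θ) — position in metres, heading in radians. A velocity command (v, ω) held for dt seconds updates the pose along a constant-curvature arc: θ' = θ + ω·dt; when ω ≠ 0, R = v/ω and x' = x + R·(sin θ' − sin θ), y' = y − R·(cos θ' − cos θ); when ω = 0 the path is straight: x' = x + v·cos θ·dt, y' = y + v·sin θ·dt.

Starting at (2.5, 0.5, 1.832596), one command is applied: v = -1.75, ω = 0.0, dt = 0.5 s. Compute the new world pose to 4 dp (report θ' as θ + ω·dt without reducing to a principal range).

(2.7265, -0.3452, 1.8326)

θ' = 1.8326 + 0.0·0.5 = 1.8326
ω = 0 → straight: x' = 2.5 + -1.75·cos(1.8326)·0.5 = 2.7265
y' = 0.5 + -1.75·sin(1.8326)·0.5 = -0.3452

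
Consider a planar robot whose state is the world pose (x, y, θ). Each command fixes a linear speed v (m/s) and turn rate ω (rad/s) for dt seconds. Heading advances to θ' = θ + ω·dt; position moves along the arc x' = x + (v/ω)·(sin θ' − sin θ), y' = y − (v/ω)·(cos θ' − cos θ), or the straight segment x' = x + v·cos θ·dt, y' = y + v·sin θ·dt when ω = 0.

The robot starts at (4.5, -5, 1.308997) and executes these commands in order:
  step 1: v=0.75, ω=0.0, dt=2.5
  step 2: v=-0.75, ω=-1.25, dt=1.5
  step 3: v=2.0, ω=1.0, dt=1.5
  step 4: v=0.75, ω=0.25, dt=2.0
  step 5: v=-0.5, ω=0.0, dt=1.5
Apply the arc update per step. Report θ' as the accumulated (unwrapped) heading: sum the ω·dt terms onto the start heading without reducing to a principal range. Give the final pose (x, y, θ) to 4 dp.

step 1: θ'=1.3090 (straight) → pose (4.9853, -3.1889, 1.3090)
step 2: θ'=-0.5660 (R=0.6000) → pose (4.0840, -3.5400, -0.5660)
step 3: θ'=0.9340 (R=2.0000) → pose (6.7645, -3.0412, 0.9340)
step 4: θ'=1.4340 (R=3.0000) → pose (7.3245, -1.6664, 1.4340)
step 5: θ'=1.4340 (straight) → pose (7.2222, -2.4094, 1.4340)

(7.2222, -2.4094, 1.4340)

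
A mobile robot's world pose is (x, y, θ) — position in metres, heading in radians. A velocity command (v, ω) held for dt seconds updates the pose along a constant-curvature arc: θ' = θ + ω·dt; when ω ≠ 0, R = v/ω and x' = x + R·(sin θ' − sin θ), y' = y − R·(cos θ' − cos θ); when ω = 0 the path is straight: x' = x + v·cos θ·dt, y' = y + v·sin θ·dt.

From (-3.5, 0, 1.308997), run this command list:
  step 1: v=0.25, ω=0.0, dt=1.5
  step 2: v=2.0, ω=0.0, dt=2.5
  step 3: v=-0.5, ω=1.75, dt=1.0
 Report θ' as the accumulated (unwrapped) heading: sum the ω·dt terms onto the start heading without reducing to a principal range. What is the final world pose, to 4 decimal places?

step 1: θ'=1.3090 (straight) → pose (-3.4029, 0.3622, 1.3090)
step 2: θ'=1.3090 (straight) → pose (-2.1088, 5.1919, 1.3090)
step 3: θ'=3.0590 (R=-0.2857) → pose (-1.8564, 4.8332, 3.0590)

(-1.8564, 4.8332, 3.0590)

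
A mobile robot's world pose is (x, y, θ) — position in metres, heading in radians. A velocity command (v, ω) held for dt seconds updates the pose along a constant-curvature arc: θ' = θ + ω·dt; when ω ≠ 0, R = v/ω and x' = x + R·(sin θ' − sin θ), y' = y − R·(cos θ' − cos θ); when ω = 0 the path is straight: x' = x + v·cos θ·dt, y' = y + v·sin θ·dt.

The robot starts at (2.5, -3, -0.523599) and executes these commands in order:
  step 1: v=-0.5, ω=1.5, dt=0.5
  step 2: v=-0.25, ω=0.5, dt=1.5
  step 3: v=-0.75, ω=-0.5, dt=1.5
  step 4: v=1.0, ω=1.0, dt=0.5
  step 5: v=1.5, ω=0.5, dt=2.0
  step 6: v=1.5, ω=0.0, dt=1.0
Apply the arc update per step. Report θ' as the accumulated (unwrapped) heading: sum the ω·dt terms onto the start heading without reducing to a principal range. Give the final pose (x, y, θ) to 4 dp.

(2.2289, 0.6236, 1.7264)

step 1: θ'=0.2264 (R=-0.3333) → pose (2.2585, -2.9638, 0.2264)
step 2: θ'=0.9764 (R=-0.5000) → pose (1.9565, -3.1711, 0.9764)
step 3: θ'=0.2264 (R=1.5000) → pose (1.0505, -3.7928, 0.2264)
step 4: θ'=0.7264 (R=1.0000) → pose (1.4902, -3.5659, 0.7264)
step 5: θ'=1.7264 (R=3.0000) → pose (2.4614, -0.8582, 1.7264)
step 6: θ'=1.7264 (straight) → pose (2.2289, 0.6236, 1.7264)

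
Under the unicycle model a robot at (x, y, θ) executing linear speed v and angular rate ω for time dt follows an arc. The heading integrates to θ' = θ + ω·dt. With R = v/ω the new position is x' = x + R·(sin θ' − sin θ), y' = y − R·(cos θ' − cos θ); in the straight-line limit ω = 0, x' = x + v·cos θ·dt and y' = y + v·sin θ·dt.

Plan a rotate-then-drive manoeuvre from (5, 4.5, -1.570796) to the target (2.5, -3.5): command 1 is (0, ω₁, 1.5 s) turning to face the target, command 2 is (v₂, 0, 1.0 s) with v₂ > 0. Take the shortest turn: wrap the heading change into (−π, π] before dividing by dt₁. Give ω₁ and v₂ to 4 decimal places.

ω₁ = -0.2019, v₂ = 8.3815

heading to target = atan2(-3.5−4.5, 2.5−5) = -1.8737
Δθ = wrap(-1.8737 − -1.5708) = -0.3029; ω₁ = Δθ/dt₁ = -0.2019
distance = √((2.5−5)² + (-3.5−4.5)²) = 8.3815; v₂ = distance/dt₂ = 8.3815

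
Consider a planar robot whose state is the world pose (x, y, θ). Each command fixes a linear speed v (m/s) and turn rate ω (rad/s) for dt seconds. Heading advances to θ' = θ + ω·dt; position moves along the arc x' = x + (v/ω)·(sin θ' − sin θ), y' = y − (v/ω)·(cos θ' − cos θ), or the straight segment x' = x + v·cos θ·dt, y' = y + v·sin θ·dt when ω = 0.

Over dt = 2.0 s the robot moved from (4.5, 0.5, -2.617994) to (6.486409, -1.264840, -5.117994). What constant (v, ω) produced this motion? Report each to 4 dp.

Δθ = -5.117994 − -2.617994 = -2.500000
ω = Δθ/dt = -2.500000/2.0 = -1.2500
R = Δx/(sin θ' − sin θ) = 1.4000
v = R·ω = 1.4000·-1.2500 = -1.7500

v = -1.7500, ω = -1.2500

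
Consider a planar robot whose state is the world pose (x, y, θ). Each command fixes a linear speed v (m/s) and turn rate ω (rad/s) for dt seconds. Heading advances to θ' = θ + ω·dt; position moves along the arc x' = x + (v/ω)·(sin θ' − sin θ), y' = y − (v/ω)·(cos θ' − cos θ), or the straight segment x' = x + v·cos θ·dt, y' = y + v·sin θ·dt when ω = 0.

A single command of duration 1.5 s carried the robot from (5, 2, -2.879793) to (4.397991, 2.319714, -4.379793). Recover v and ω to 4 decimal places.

v = 0.5000, ω = -1.0000

Δθ = -4.379793 − -2.879793 = -1.500000
ω = Δθ/dt = -1.500000/1.5 = -1.0000
R = Δx/(sin θ' − sin θ) = -0.5000
v = R·ω = -0.5000·-1.0000 = 0.5000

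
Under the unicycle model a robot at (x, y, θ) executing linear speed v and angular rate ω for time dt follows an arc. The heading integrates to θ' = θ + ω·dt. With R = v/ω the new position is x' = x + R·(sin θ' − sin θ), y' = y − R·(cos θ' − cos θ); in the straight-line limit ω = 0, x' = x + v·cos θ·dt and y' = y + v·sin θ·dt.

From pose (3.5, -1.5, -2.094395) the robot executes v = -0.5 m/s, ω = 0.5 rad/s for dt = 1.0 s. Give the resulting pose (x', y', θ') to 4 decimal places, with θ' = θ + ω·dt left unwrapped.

(3.6337, -1.0236, -1.5944)

θ' = -2.0944 + 0.5·1.0 = -1.5944
R = v/ω = -0.5/0.5 = -1.0000
x' = 3.5 + -1.0000·(sin -1.5944 − sin -2.0944) = 3.6337
y' = -1.5 − -1.0000·(cos -1.5944 − cos -2.0944) = -1.0236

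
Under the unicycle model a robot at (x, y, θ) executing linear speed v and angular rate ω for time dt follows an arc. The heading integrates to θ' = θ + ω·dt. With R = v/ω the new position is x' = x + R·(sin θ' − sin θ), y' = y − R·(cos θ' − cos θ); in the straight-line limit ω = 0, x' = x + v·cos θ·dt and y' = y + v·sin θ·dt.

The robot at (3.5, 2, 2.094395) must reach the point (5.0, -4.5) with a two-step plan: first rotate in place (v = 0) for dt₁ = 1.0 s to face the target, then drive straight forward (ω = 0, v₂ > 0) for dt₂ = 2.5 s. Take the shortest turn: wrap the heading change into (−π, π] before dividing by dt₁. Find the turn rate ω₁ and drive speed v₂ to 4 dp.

ω₁ = 2.8448, v₂ = 2.6683

heading to target = atan2(-4.5−2, 5−3.5) = -1.3440
Δθ = wrap(-1.3440 − 2.0944) = 2.8448; ω₁ = Δθ/dt₁ = 2.8448
distance = √((5−3.5)² + (-4.5−2)²) = 6.6708; v₂ = distance/dt₂ = 2.6683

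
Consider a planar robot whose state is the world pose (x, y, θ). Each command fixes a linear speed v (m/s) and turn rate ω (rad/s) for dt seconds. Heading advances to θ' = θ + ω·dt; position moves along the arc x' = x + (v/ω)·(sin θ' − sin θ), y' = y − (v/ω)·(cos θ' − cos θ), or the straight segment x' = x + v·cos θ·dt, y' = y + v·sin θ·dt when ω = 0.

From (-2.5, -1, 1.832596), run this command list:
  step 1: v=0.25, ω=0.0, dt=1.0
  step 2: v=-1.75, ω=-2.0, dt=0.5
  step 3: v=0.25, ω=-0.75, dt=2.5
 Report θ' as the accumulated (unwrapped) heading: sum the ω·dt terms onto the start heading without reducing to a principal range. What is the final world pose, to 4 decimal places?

(-2.2282, -1.6301, -1.0424)

step 1: θ'=1.8326 (straight) → pose (-2.5647, -0.7585, 1.8326)
step 2: θ'=0.8326 (R=0.8750) → pose (-2.7627, -1.5738, 0.8326)
step 3: θ'=-1.0424 (R=-0.3333) → pose (-2.2282, -1.6301, -1.0424)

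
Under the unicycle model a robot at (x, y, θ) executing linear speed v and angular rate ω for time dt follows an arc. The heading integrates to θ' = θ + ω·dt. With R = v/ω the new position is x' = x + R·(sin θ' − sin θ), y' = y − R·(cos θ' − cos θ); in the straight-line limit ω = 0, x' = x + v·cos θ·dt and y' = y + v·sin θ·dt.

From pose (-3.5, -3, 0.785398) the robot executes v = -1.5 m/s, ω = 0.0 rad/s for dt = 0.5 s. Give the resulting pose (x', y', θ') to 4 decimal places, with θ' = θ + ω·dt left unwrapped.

(-4.0303, -3.5303, 0.7854)

θ' = 0.7854 + 0.0·0.5 = 0.7854
ω = 0 → straight: x' = -3.5 + -1.5·cos(0.7854)·0.5 = -4.0303
y' = -3 + -1.5·sin(0.7854)·0.5 = -3.5303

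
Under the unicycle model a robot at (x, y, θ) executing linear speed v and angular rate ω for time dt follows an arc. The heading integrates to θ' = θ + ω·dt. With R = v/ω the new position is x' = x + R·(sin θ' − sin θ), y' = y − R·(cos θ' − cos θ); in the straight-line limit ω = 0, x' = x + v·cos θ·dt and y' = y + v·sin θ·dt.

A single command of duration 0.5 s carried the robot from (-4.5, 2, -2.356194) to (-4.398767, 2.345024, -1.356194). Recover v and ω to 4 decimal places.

v = -0.7500, ω = 2.0000

Δθ = -1.356194 − -2.356194 = 1.000000
ω = Δθ/dt = 1.000000/0.5 = 2.0000
R = −Δy/(cos θ' − cos θ) = -0.3750
v = R·ω = -0.3750·2.0000 = -0.7500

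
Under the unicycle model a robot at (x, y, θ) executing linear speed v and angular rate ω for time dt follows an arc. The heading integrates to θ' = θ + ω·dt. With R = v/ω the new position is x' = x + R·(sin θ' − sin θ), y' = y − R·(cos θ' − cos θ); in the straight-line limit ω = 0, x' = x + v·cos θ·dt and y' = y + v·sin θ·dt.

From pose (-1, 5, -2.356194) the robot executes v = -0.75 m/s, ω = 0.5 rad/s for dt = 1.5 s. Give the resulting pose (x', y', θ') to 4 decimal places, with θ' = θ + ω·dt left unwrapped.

(-0.5616, 6.0076, -1.6062)

θ' = -2.3562 + 0.5·1.5 = -1.6062
R = v/ω = -0.75/0.5 = -1.5000
x' = -1 + -1.5000·(sin -1.6062 − sin -2.3562) = -0.5616
y' = 5 − -1.5000·(cos -1.6062 − cos -2.3562) = 6.0076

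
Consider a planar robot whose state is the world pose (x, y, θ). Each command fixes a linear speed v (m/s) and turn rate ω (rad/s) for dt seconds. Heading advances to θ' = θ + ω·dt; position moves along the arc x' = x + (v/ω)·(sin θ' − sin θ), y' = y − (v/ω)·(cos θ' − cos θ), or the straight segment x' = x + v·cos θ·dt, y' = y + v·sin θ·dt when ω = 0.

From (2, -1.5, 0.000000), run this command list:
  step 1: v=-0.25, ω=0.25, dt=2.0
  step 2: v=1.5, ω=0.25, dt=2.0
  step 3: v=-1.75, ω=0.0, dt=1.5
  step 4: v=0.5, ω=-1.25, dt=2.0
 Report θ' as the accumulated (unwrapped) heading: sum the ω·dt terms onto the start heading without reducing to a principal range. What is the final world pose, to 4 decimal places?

(3.0101, -1.9954, -1.5000)

step 1: θ'=0.5000 (R=-1.0000) → pose (1.5206, -1.6224, 0.5000)
step 2: θ'=1.0000 (R=6.0000) → pose (3.6928, 0.4013, 1.0000)
step 3: θ'=1.0000 (straight) → pose (2.2746, -1.8076, 1.0000)
step 4: θ'=-1.5000 (R=-0.4000) → pose (3.0101, -1.9954, -1.5000)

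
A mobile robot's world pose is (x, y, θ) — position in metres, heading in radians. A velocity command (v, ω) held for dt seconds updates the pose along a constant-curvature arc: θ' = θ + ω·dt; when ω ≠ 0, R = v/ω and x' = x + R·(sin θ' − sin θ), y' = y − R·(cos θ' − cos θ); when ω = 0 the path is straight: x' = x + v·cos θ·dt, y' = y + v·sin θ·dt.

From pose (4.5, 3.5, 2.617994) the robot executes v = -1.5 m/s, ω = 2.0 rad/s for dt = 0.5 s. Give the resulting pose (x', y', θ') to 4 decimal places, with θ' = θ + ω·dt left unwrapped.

(5.2189, 3.4830, 3.6180)

θ' = 2.6180 + 2.0·0.5 = 3.6180
R = v/ω = -1.5/2.0 = -0.7500
x' = 4.5 + -0.7500·(sin 3.6180 − sin 2.6180) = 5.2189
y' = 3.5 − -0.7500·(cos 3.6180 − cos 2.6180) = 3.4830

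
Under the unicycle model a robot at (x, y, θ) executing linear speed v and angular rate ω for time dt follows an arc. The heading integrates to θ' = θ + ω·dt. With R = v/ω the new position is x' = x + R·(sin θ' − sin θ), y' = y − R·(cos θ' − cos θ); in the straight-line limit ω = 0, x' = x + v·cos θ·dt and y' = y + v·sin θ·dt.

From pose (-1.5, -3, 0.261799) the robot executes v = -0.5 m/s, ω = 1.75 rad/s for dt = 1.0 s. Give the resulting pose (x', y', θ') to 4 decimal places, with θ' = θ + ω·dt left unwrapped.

θ' = 0.2618 + 1.75·1.0 = 2.0118
R = v/ω = -0.5/1.75 = -0.2857
x' = -1.5 + -0.2857·(sin 2.0118 − sin 0.2618) = -1.6844
y' = -3 − -0.2857·(cos 2.0118 − cos 0.2618) = -3.3979

(-1.6844, -3.3979, 2.0118)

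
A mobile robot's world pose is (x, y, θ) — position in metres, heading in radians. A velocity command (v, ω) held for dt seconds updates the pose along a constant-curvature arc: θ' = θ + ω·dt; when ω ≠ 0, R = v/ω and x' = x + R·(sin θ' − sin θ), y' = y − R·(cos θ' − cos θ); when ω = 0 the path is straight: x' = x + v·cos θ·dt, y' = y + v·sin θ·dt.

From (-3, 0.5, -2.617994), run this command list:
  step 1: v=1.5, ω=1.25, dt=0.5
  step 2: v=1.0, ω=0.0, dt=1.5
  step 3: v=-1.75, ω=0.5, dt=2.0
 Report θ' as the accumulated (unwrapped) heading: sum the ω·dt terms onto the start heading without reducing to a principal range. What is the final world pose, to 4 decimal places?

step 1: θ'=-1.9930 (R=1.2000) → pose (-3.4946, -0.0475, -1.9930)
step 2: θ'=-1.9930 (straight) → pose (-4.1093, -1.4158, -1.9930)
step 3: θ'=-0.9930 (R=-3.5000) → pose (-4.3701, 1.9300, -0.9930)

(-4.3701, 1.9300, -0.9930)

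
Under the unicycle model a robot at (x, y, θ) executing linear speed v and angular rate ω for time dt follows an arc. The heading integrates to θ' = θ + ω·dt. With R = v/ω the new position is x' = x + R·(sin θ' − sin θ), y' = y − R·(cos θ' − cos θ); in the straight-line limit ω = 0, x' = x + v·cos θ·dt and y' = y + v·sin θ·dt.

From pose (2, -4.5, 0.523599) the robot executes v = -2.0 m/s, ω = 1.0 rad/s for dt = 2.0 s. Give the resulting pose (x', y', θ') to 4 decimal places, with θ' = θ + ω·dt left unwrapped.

θ' = 0.5236 + 1.0·2.0 = 2.5236
R = v/ω = -2.0/1.0 = -2.0000
x' = 2 + -2.0000·(sin 2.5236 − sin 0.5236) = 1.8412
y' = -4.5 − -2.0000·(cos 2.5236 − cos 0.5236) = -7.8621

(1.8412, -7.8621, 2.5236)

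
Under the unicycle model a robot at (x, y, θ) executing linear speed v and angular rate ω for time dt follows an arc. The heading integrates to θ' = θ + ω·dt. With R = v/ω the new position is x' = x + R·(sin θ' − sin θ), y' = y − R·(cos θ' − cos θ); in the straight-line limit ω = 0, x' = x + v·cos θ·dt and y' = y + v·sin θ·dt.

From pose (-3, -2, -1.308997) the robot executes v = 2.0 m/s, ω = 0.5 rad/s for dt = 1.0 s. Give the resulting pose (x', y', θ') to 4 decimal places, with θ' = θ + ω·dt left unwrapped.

θ' = -1.3090 + 0.5·1.0 = -0.8090
R = v/ω = 2.0/0.5 = 4.0000
x' = -3 + 4.0000·(sin -0.8090 − sin -1.3090) = -2.0307
y' = -2 − 4.0000·(cos -0.8090 − cos -1.3090) = -3.7256

(-2.0307, -3.7256, -0.8090)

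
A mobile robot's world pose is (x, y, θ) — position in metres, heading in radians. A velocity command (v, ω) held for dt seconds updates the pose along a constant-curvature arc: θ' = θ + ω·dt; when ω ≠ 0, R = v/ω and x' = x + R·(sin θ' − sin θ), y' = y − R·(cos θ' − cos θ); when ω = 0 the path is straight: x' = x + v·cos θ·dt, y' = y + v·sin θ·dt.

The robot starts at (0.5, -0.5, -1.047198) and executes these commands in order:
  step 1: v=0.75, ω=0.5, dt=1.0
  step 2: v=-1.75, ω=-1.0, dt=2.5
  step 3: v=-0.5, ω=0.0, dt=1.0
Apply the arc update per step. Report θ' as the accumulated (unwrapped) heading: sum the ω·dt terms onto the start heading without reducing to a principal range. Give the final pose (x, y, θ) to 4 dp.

step 1: θ'=-0.5472 (R=1.5000) → pose (1.0186, -1.0310, -0.5472)
step 2: θ'=-3.0472 (R=1.7500) → pose (1.7642, 2.2057, -3.0472)
step 3: θ'=-3.0472 (straight) → pose (2.2619, 2.2528, -3.0472)

(2.2619, 2.2528, -3.0472)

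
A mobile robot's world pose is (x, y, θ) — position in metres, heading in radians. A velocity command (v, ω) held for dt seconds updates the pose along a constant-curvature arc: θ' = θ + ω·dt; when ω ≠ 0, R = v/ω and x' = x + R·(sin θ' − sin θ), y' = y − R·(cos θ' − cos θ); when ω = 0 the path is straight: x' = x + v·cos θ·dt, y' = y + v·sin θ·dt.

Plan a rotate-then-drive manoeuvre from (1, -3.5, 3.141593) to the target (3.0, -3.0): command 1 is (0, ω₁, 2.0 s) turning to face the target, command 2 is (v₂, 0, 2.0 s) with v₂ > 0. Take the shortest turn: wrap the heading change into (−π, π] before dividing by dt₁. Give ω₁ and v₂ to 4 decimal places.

heading to target = atan2(-3−-3.5, 3−1) = 0.2450
Δθ = wrap(0.2450 − 3.1416) = -2.8966; ω₁ = Δθ/dt₁ = -1.4483
distance = √((3−1)² + (-3−-3.5)²) = 2.0616; v₂ = distance/dt₂ = 1.0308

ω₁ = -1.4483, v₂ = 1.0308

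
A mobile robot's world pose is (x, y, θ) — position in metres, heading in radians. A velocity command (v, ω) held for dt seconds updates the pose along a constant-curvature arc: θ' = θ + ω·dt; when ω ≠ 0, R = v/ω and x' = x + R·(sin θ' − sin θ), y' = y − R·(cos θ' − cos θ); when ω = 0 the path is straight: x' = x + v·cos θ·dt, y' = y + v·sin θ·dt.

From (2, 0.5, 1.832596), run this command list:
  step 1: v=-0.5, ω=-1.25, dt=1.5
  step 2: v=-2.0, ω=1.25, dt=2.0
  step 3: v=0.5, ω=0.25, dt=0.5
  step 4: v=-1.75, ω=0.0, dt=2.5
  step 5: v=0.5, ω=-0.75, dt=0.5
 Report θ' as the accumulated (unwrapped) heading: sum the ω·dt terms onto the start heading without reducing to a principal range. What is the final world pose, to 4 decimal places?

step 1: θ'=-0.0424 (R=0.4000) → pose (1.5967, -0.0032, -0.0424)
step 2: θ'=2.4576 (R=-1.6000) → pose (0.5178, -2.8418, 2.4576)
step 3: θ'=2.5826 (R=2.0000) → pose (0.3147, -2.6963, 2.5826)
step 4: θ'=2.5826 (straight) → pose (4.0238, -5.0166, 2.5826)
step 5: θ'=2.2076 (R=-0.6667) → pose (3.8413, -4.8478, 2.2076)

(3.8413, -4.8478, 2.2076)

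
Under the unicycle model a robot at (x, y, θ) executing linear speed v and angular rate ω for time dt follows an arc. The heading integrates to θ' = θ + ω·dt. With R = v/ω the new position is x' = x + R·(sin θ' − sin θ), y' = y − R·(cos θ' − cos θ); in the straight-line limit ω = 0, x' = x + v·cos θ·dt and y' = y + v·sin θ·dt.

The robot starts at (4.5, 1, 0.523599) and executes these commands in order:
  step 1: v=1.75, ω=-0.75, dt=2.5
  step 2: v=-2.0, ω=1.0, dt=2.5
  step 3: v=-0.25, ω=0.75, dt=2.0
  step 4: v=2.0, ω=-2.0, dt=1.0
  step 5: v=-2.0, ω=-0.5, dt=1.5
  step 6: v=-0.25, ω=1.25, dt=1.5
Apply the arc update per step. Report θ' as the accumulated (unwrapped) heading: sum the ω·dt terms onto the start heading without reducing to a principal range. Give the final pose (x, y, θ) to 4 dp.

step 1: θ'=-1.3514 (R=-2.3333) → pose (7.9441, -0.5129, -1.3514)
step 2: θ'=1.1486 (R=-2.0000) → pose (4.1676, -0.1286, 1.1486)
step 3: θ'=2.6486 (R=-0.3333) → pose (4.3139, -0.5589, 2.6486)
step 4: θ'=0.6486 (R=-1.0000) → pose (4.1831, 1.1190, 0.6486)
step 5: θ'=-0.1014 (R=4.0000) → pose (1.3619, 0.3272, -0.1014)
step 6: θ'=1.7736 (R=-0.2000) → pose (1.1458, 0.0880, 1.7736)

(1.1458, 0.0880, 1.7736)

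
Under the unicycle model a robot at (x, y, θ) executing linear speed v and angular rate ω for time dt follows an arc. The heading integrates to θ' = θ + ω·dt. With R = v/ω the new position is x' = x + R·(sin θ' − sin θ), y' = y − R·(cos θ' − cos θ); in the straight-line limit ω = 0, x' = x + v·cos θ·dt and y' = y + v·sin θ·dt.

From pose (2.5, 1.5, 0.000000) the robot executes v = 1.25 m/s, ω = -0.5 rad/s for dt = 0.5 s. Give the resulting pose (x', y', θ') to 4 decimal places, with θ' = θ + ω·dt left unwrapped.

(3.1185, 1.4223, -0.2500)

θ' = 0.0000 + -0.5·0.5 = -0.2500
R = v/ω = 1.25/-0.5 = -2.5000
x' = 2.5 + -2.5000·(sin -0.2500 − sin 0.0000) = 3.1185
y' = 1.5 − -2.5000·(cos -0.2500 − cos 0.0000) = 1.4223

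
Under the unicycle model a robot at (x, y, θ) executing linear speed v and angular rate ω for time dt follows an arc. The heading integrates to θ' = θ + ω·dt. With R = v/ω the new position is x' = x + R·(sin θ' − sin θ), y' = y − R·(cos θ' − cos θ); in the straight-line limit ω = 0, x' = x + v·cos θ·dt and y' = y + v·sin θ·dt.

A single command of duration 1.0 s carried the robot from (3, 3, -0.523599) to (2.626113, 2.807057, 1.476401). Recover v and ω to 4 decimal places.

v = -0.5000, ω = 2.0000

Δθ = 1.476401 − -0.523599 = 2.000000
ω = Δθ/dt = 2.000000/1.0 = 2.0000
R = Δx/(sin θ' − sin θ) = -0.2500
v = R·ω = -0.2500·2.0000 = -0.5000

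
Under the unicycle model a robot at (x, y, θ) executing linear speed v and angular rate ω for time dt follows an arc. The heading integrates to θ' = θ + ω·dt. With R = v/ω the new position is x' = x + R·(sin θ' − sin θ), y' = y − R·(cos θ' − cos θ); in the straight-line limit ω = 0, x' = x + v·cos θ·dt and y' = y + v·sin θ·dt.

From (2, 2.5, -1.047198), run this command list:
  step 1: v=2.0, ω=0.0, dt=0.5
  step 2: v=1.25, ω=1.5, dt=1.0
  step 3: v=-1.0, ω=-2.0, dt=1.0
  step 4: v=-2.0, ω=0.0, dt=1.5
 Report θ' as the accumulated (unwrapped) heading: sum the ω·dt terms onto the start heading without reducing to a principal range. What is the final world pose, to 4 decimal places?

(2.7969, 4.7383, -1.5472)

step 1: θ'=-1.0472 (straight) → pose (2.5000, 1.6340, -1.0472)
step 2: θ'=0.4528 (R=0.8333) → pose (3.5863, 1.3013, 0.4528)
step 3: θ'=-1.5472 (R=0.5000) → pose (2.8677, 1.7391, -1.5472)
step 4: θ'=-1.5472 (straight) → pose (2.7969, 4.7383, -1.5472)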